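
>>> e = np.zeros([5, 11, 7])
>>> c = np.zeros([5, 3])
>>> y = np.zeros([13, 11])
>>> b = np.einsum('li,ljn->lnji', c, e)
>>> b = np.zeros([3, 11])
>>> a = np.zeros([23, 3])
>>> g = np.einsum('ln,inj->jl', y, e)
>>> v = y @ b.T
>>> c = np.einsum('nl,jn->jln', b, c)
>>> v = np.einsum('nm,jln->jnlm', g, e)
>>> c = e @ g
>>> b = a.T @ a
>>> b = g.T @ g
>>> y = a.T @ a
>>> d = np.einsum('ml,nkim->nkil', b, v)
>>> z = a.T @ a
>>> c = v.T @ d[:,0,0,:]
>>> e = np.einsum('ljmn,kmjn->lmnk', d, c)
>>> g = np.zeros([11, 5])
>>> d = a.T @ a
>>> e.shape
(5, 11, 13, 13)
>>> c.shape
(13, 11, 7, 13)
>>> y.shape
(3, 3)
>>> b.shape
(13, 13)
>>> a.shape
(23, 3)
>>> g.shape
(11, 5)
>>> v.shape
(5, 7, 11, 13)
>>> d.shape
(3, 3)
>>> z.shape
(3, 3)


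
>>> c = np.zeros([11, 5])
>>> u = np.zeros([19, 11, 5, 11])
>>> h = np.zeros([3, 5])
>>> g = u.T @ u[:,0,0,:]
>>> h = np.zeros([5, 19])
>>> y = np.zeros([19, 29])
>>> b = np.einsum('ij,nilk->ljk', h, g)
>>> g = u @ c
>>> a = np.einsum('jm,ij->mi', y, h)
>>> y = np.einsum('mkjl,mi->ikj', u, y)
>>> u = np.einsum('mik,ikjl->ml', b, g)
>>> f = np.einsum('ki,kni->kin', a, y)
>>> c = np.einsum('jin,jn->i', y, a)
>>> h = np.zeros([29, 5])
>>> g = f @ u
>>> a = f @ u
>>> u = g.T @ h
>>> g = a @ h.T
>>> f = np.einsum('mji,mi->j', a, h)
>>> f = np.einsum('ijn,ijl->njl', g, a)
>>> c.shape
(11,)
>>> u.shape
(5, 5, 5)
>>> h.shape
(29, 5)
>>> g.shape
(29, 5, 29)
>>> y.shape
(29, 11, 5)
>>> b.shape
(11, 19, 11)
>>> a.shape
(29, 5, 5)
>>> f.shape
(29, 5, 5)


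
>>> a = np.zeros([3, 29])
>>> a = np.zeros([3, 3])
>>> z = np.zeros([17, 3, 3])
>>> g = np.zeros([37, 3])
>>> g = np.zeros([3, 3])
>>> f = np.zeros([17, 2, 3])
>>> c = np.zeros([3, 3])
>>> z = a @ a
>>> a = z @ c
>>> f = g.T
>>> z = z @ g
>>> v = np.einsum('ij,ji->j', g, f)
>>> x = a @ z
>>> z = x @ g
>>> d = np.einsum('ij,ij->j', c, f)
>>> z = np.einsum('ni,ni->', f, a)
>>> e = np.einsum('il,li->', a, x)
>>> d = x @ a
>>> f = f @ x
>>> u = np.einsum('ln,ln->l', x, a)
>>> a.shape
(3, 3)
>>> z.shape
()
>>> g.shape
(3, 3)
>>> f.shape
(3, 3)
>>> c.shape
(3, 3)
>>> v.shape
(3,)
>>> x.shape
(3, 3)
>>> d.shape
(3, 3)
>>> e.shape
()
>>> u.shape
(3,)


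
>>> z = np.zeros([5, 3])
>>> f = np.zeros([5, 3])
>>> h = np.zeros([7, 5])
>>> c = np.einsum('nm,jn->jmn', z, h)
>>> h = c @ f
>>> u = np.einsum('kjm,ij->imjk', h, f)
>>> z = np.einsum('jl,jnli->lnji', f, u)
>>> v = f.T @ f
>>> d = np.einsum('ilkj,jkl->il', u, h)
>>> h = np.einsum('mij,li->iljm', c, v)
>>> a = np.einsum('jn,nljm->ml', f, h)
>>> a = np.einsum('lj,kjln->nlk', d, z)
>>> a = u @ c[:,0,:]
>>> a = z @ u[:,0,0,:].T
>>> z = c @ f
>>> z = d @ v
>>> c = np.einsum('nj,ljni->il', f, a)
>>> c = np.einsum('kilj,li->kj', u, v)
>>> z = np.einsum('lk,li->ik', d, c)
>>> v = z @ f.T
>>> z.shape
(7, 3)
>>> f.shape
(5, 3)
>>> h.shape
(3, 3, 5, 7)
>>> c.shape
(5, 7)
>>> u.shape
(5, 3, 3, 7)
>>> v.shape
(7, 5)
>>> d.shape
(5, 3)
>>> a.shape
(3, 3, 5, 5)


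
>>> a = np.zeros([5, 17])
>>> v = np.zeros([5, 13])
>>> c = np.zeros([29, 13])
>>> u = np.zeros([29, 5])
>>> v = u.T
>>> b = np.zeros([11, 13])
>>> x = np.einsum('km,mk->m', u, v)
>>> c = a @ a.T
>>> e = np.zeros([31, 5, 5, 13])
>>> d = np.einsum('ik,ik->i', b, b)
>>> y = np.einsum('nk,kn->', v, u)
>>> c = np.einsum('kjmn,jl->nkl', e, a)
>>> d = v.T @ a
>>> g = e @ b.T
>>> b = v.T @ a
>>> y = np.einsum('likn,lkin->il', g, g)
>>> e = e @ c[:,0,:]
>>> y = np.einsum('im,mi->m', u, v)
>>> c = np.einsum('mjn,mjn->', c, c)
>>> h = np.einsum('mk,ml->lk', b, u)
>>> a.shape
(5, 17)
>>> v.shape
(5, 29)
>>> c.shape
()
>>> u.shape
(29, 5)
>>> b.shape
(29, 17)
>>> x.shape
(5,)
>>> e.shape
(31, 5, 5, 17)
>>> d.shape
(29, 17)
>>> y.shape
(5,)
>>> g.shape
(31, 5, 5, 11)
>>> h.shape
(5, 17)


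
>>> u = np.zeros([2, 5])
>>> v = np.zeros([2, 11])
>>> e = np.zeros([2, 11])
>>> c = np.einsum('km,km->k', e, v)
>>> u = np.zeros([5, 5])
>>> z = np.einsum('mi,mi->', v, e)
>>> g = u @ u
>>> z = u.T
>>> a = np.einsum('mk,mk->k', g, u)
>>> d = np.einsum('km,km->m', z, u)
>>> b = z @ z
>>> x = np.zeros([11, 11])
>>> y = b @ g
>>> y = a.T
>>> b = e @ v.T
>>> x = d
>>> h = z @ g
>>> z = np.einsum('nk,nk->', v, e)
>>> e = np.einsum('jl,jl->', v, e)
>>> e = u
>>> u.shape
(5, 5)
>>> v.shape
(2, 11)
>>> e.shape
(5, 5)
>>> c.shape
(2,)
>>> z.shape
()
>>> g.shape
(5, 5)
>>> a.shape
(5,)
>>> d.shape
(5,)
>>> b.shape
(2, 2)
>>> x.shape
(5,)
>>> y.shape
(5,)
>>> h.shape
(5, 5)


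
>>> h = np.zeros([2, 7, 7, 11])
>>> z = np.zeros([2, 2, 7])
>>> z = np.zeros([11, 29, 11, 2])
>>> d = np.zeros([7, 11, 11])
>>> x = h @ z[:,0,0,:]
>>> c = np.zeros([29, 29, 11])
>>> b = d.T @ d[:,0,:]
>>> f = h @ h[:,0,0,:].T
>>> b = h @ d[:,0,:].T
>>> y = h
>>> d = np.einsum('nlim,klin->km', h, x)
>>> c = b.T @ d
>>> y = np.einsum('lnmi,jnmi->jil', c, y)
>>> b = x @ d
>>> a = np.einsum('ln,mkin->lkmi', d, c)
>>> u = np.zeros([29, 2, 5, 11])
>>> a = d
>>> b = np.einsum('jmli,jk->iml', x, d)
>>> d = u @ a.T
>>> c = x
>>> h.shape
(2, 7, 7, 11)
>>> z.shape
(11, 29, 11, 2)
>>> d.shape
(29, 2, 5, 2)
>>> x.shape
(2, 7, 7, 2)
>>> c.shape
(2, 7, 7, 2)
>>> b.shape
(2, 7, 7)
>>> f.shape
(2, 7, 7, 2)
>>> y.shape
(2, 11, 7)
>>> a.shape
(2, 11)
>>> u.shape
(29, 2, 5, 11)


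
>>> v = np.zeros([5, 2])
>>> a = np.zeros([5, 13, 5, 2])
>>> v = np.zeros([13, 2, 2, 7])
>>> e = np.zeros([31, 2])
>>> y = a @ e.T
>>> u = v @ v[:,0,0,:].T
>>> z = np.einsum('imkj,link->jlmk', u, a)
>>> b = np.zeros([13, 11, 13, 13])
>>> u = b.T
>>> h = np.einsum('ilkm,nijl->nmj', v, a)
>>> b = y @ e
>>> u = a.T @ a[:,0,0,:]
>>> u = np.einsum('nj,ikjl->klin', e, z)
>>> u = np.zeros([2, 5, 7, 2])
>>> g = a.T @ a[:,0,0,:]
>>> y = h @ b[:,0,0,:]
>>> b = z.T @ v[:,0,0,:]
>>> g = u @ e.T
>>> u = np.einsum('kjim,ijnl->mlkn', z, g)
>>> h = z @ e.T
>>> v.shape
(13, 2, 2, 7)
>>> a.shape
(5, 13, 5, 2)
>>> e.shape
(31, 2)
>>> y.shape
(5, 7, 2)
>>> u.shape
(2, 31, 13, 7)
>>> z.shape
(13, 5, 2, 2)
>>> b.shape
(2, 2, 5, 7)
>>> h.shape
(13, 5, 2, 31)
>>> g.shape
(2, 5, 7, 31)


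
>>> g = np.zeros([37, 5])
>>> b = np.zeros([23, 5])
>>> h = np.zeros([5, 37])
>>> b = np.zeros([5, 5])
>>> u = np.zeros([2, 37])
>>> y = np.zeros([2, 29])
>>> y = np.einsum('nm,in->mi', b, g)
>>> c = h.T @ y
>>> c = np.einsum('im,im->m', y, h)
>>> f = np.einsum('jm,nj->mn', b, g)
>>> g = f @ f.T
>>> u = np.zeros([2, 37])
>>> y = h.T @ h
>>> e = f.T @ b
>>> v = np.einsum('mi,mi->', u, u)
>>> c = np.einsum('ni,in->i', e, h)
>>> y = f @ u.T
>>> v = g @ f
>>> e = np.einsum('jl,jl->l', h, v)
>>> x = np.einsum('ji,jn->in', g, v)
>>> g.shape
(5, 5)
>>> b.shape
(5, 5)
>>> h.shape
(5, 37)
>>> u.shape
(2, 37)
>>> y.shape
(5, 2)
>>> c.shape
(5,)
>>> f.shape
(5, 37)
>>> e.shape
(37,)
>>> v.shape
(5, 37)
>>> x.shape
(5, 37)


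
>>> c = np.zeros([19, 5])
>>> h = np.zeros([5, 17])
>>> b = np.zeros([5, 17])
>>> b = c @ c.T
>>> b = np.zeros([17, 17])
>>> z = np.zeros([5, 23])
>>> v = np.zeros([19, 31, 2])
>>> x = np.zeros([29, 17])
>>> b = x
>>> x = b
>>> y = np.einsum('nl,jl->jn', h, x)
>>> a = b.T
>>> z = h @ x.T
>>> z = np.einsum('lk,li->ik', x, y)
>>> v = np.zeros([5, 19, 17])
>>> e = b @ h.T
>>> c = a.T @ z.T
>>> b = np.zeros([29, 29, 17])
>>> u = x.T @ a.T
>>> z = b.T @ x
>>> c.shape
(29, 5)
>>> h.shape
(5, 17)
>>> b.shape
(29, 29, 17)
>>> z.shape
(17, 29, 17)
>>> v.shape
(5, 19, 17)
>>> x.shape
(29, 17)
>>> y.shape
(29, 5)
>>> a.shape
(17, 29)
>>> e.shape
(29, 5)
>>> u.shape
(17, 17)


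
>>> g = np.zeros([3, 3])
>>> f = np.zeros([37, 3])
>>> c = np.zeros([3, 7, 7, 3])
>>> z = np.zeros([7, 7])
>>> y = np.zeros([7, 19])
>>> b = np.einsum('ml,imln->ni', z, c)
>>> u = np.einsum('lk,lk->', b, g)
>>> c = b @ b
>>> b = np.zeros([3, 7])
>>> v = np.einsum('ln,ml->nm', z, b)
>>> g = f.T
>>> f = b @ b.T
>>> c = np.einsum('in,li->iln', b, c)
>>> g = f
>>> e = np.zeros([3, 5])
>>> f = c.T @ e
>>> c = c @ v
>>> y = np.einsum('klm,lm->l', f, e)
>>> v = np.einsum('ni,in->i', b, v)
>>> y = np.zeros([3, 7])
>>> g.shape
(3, 3)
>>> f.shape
(7, 3, 5)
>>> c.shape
(3, 3, 3)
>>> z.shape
(7, 7)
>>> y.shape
(3, 7)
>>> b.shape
(3, 7)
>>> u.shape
()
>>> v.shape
(7,)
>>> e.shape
(3, 5)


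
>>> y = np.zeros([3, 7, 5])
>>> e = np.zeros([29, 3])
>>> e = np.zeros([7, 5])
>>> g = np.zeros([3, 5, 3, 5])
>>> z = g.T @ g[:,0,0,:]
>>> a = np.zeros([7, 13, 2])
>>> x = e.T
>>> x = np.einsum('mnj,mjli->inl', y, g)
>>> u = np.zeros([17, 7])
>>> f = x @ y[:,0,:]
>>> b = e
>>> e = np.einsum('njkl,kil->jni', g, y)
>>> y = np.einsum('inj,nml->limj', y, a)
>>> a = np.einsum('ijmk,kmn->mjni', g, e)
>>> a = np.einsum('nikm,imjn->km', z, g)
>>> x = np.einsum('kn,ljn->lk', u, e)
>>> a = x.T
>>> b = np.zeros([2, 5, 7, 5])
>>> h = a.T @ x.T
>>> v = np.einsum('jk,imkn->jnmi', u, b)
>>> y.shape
(2, 3, 13, 5)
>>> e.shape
(5, 3, 7)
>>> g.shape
(3, 5, 3, 5)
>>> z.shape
(5, 3, 5, 5)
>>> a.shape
(17, 5)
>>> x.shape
(5, 17)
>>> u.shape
(17, 7)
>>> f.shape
(5, 7, 5)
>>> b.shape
(2, 5, 7, 5)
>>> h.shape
(5, 5)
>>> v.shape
(17, 5, 5, 2)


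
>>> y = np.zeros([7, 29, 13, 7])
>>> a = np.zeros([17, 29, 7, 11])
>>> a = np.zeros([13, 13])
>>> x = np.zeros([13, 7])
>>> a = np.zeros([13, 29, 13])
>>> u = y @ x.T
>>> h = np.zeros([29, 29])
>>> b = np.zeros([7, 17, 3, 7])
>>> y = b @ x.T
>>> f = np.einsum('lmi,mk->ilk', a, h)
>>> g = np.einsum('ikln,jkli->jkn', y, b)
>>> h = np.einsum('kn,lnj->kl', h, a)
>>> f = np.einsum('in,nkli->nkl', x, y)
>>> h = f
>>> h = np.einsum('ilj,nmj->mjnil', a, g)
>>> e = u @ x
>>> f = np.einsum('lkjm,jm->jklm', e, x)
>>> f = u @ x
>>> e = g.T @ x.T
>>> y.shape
(7, 17, 3, 13)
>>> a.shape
(13, 29, 13)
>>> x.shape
(13, 7)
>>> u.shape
(7, 29, 13, 13)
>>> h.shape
(17, 13, 7, 13, 29)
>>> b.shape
(7, 17, 3, 7)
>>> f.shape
(7, 29, 13, 7)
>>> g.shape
(7, 17, 13)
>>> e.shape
(13, 17, 13)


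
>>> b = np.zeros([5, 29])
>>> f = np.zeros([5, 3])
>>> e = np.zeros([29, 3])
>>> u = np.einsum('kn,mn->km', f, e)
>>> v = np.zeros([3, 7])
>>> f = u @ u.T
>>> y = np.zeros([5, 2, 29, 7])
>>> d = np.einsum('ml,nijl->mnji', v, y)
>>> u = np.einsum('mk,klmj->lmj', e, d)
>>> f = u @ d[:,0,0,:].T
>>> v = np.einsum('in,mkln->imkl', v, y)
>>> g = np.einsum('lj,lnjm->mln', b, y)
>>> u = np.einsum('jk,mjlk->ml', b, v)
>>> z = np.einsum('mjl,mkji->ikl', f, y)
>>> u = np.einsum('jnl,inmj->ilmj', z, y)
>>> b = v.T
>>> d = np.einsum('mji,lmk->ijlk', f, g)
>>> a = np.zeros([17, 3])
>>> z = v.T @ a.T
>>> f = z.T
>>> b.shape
(29, 2, 5, 3)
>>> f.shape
(17, 5, 2, 29)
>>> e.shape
(29, 3)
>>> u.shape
(5, 3, 29, 7)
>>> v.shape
(3, 5, 2, 29)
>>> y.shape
(5, 2, 29, 7)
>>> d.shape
(3, 29, 7, 2)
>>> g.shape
(7, 5, 2)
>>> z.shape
(29, 2, 5, 17)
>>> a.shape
(17, 3)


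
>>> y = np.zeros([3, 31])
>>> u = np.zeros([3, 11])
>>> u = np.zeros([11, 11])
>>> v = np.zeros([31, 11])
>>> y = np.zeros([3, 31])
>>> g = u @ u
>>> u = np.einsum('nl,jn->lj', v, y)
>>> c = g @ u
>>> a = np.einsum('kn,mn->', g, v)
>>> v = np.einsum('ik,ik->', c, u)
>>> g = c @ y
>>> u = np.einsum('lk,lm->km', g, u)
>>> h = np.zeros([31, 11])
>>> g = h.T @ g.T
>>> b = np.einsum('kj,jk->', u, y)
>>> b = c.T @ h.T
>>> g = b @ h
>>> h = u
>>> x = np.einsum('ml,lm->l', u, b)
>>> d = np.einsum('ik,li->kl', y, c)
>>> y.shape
(3, 31)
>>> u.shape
(31, 3)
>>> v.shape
()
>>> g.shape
(3, 11)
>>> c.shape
(11, 3)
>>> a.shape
()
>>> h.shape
(31, 3)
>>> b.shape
(3, 31)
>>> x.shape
(3,)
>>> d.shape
(31, 11)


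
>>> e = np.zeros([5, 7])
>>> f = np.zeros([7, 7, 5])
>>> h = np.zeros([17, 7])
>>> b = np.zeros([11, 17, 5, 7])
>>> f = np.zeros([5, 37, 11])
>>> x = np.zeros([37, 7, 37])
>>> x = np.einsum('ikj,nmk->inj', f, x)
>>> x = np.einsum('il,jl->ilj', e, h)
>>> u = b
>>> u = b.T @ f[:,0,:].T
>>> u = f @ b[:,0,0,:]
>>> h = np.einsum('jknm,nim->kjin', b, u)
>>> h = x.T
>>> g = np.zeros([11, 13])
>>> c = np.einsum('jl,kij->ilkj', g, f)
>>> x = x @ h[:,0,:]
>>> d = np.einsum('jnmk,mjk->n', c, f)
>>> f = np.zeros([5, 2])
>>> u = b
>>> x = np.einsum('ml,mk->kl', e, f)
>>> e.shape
(5, 7)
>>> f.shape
(5, 2)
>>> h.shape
(17, 7, 5)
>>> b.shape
(11, 17, 5, 7)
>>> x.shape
(2, 7)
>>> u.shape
(11, 17, 5, 7)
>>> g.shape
(11, 13)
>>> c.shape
(37, 13, 5, 11)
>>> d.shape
(13,)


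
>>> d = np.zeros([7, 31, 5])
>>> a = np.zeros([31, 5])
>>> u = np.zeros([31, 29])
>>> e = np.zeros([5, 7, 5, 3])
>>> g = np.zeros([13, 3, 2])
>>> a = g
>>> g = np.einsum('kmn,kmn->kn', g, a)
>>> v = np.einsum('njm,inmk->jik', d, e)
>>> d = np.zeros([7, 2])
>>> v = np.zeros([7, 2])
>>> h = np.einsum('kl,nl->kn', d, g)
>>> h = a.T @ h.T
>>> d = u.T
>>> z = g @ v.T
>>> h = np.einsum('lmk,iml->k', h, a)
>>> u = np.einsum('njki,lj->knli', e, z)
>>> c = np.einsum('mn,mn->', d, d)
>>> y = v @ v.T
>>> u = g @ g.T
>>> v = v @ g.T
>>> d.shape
(29, 31)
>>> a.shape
(13, 3, 2)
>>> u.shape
(13, 13)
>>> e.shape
(5, 7, 5, 3)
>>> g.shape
(13, 2)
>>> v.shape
(7, 13)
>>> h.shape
(7,)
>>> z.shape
(13, 7)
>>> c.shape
()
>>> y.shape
(7, 7)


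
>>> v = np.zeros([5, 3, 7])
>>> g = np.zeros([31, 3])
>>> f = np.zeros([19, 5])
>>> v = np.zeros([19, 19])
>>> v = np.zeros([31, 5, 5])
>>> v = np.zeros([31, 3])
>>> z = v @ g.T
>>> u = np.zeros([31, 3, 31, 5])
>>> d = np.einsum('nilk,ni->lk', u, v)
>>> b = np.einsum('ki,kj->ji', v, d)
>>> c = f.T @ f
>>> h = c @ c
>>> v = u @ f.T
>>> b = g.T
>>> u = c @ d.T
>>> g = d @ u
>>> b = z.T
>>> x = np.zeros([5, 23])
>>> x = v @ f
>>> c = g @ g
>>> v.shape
(31, 3, 31, 19)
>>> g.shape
(31, 31)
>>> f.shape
(19, 5)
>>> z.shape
(31, 31)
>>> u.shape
(5, 31)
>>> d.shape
(31, 5)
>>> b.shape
(31, 31)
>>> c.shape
(31, 31)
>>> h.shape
(5, 5)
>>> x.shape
(31, 3, 31, 5)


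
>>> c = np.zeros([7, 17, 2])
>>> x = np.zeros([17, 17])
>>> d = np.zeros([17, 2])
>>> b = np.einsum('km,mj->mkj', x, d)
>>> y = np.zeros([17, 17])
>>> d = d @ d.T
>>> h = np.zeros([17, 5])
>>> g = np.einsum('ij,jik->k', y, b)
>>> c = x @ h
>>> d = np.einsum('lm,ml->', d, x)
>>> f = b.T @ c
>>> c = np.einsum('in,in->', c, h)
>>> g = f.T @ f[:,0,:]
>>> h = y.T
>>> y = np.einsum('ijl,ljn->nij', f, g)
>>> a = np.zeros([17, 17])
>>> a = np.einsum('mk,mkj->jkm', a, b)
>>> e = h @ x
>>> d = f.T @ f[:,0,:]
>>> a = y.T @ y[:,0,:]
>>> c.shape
()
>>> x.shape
(17, 17)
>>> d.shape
(5, 17, 5)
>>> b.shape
(17, 17, 2)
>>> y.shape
(5, 2, 17)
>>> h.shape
(17, 17)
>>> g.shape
(5, 17, 5)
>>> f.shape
(2, 17, 5)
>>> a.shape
(17, 2, 17)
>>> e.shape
(17, 17)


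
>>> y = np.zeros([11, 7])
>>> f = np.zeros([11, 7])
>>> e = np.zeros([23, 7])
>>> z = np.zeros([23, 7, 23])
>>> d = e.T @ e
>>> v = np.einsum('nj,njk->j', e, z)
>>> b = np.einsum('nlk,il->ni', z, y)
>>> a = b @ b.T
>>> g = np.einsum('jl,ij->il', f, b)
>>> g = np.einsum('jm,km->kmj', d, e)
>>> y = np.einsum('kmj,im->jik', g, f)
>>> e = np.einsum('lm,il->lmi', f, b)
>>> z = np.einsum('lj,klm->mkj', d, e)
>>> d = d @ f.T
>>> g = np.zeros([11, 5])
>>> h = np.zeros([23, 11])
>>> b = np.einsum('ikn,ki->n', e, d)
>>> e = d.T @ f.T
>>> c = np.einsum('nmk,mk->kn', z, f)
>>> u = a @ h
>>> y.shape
(7, 11, 23)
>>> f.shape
(11, 7)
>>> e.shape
(11, 11)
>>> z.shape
(23, 11, 7)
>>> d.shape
(7, 11)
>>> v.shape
(7,)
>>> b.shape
(23,)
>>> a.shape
(23, 23)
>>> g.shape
(11, 5)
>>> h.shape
(23, 11)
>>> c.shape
(7, 23)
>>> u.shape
(23, 11)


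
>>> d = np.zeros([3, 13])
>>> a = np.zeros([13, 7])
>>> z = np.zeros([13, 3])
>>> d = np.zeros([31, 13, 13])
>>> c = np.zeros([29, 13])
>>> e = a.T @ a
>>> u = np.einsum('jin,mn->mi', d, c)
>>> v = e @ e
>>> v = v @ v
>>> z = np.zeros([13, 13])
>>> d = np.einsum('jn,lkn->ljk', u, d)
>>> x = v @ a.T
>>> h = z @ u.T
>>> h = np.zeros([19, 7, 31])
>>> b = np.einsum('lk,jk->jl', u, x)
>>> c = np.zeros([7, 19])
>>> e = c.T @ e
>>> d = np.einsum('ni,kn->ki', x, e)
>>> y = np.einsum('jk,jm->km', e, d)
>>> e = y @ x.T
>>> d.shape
(19, 13)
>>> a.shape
(13, 7)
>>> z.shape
(13, 13)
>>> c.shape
(7, 19)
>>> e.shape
(7, 7)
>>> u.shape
(29, 13)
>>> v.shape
(7, 7)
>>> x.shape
(7, 13)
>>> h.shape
(19, 7, 31)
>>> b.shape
(7, 29)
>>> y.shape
(7, 13)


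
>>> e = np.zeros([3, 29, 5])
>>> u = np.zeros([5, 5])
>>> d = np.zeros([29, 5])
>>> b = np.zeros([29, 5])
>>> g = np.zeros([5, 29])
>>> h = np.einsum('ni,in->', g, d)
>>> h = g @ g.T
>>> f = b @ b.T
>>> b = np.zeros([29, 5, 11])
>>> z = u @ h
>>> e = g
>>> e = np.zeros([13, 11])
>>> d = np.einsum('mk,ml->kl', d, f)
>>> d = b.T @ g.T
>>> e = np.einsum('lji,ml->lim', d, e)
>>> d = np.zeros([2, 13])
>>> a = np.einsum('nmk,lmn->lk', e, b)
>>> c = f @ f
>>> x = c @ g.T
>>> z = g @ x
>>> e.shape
(11, 5, 13)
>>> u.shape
(5, 5)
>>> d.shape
(2, 13)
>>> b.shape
(29, 5, 11)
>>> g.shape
(5, 29)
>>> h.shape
(5, 5)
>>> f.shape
(29, 29)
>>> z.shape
(5, 5)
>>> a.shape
(29, 13)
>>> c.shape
(29, 29)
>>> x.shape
(29, 5)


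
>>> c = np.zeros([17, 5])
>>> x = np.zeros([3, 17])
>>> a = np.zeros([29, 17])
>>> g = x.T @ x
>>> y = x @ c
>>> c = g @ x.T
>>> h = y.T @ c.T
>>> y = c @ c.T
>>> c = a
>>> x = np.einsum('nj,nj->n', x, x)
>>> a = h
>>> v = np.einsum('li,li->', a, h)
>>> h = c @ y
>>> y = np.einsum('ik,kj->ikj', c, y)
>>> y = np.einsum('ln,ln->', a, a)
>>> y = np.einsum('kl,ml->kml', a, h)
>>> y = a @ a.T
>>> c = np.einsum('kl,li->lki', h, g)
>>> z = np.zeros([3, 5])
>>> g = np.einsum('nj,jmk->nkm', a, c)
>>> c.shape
(17, 29, 17)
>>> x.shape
(3,)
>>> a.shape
(5, 17)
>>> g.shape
(5, 17, 29)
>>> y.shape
(5, 5)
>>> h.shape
(29, 17)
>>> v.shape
()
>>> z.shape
(3, 5)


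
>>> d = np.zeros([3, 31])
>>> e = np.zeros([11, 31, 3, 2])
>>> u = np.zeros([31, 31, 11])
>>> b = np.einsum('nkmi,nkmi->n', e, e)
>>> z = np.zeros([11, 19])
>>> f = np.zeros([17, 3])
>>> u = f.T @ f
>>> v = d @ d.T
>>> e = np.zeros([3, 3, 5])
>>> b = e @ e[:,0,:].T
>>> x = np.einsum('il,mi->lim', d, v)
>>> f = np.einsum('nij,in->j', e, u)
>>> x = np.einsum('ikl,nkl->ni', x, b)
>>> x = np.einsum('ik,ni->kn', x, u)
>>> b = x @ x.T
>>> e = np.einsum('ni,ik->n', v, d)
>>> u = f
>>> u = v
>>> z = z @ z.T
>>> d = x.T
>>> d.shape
(3, 31)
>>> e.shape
(3,)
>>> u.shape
(3, 3)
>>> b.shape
(31, 31)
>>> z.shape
(11, 11)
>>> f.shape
(5,)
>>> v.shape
(3, 3)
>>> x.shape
(31, 3)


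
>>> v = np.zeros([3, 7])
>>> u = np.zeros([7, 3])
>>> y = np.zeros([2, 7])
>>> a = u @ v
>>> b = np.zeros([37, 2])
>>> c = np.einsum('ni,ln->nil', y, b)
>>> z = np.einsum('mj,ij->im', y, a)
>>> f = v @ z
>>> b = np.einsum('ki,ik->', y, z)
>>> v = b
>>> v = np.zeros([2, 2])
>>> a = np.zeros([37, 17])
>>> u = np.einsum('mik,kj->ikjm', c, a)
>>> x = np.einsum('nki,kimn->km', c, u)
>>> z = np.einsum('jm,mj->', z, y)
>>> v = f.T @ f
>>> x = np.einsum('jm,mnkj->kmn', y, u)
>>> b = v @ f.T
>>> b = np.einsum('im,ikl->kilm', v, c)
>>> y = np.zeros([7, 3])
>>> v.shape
(2, 2)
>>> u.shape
(7, 37, 17, 2)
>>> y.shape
(7, 3)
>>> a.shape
(37, 17)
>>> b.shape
(7, 2, 37, 2)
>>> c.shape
(2, 7, 37)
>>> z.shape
()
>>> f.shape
(3, 2)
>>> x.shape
(17, 7, 37)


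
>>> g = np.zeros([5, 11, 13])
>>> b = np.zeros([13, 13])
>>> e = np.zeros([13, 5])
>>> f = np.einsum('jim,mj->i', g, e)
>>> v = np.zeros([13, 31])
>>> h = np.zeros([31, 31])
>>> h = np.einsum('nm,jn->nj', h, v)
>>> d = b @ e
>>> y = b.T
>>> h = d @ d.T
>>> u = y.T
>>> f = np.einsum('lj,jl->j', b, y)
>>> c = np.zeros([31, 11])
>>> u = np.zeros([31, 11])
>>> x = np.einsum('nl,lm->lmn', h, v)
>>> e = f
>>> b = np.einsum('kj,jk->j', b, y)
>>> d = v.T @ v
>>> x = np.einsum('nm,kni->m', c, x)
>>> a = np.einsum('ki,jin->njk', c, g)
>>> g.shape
(5, 11, 13)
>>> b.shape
(13,)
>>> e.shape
(13,)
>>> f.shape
(13,)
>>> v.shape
(13, 31)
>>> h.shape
(13, 13)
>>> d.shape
(31, 31)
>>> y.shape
(13, 13)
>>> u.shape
(31, 11)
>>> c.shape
(31, 11)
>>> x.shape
(11,)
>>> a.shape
(13, 5, 31)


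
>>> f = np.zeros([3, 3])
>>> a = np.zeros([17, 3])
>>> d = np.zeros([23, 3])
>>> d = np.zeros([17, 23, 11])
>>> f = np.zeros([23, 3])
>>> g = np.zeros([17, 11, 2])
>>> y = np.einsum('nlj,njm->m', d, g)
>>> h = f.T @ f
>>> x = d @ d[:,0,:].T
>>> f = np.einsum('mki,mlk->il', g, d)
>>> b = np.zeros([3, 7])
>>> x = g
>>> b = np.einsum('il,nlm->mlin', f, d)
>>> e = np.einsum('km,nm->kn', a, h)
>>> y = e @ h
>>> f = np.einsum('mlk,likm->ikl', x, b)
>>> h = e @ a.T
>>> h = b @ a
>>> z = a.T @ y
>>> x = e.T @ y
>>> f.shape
(23, 2, 11)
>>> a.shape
(17, 3)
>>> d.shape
(17, 23, 11)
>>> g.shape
(17, 11, 2)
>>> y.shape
(17, 3)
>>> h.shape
(11, 23, 2, 3)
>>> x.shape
(3, 3)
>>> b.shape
(11, 23, 2, 17)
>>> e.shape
(17, 3)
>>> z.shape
(3, 3)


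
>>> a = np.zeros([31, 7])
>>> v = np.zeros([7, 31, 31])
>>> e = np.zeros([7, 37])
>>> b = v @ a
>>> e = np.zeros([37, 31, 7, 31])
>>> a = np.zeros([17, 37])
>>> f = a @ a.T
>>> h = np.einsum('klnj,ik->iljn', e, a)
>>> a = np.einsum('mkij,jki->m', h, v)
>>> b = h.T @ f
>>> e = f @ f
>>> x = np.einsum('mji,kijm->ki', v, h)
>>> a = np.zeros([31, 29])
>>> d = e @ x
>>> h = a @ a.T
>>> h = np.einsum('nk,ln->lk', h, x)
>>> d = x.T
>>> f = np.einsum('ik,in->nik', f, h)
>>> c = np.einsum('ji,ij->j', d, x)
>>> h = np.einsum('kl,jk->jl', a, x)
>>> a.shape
(31, 29)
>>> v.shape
(7, 31, 31)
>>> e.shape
(17, 17)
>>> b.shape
(7, 31, 31, 17)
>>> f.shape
(31, 17, 17)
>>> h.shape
(17, 29)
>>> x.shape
(17, 31)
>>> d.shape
(31, 17)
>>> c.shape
(31,)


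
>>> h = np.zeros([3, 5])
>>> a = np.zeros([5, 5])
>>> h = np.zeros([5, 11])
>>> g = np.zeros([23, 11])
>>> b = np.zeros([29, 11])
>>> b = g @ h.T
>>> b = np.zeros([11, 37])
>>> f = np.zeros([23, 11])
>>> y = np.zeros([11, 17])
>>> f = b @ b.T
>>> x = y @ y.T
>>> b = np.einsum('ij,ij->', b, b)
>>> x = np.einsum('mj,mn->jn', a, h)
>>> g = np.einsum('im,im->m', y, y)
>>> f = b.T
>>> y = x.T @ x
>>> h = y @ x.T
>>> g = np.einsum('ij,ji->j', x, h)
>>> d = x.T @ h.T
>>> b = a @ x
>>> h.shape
(11, 5)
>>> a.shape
(5, 5)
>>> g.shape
(11,)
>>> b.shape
(5, 11)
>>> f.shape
()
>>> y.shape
(11, 11)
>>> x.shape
(5, 11)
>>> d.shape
(11, 11)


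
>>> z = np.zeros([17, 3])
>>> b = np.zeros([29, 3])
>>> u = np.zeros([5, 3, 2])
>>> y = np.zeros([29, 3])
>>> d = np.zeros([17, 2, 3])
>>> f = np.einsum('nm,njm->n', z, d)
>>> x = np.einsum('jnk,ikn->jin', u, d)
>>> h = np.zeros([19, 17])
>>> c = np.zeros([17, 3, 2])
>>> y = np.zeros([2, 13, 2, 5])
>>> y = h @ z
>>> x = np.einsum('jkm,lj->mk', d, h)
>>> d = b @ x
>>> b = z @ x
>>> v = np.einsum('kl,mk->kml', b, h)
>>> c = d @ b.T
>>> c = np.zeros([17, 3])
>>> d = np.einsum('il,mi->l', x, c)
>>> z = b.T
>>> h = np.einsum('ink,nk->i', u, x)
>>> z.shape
(2, 17)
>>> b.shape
(17, 2)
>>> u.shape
(5, 3, 2)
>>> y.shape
(19, 3)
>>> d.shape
(2,)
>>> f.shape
(17,)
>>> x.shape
(3, 2)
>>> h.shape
(5,)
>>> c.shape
(17, 3)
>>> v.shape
(17, 19, 2)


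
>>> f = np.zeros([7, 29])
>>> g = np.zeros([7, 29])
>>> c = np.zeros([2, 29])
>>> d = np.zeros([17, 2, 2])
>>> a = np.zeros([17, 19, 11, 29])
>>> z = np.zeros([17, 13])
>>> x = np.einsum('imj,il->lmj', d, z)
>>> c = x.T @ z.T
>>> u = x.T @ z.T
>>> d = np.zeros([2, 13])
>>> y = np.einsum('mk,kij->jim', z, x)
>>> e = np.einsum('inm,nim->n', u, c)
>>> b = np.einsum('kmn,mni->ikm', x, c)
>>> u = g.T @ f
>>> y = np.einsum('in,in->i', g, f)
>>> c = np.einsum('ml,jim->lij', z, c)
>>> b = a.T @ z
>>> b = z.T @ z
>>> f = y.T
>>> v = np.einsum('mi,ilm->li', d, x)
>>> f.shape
(7,)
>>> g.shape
(7, 29)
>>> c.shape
(13, 2, 2)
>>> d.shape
(2, 13)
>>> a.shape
(17, 19, 11, 29)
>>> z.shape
(17, 13)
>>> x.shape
(13, 2, 2)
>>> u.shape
(29, 29)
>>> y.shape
(7,)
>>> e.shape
(2,)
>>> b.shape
(13, 13)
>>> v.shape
(2, 13)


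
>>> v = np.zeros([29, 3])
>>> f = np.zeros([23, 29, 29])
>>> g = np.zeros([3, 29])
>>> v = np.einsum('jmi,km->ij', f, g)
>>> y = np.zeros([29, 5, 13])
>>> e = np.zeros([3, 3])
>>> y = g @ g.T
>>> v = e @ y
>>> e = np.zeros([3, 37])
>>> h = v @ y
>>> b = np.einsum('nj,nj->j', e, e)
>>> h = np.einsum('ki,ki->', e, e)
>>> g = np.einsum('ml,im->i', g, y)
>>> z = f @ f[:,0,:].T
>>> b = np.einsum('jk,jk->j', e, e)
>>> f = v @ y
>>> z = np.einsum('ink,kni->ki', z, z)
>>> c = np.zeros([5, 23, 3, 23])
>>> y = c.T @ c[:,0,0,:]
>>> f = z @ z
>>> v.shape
(3, 3)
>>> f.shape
(23, 23)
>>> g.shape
(3,)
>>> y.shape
(23, 3, 23, 23)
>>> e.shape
(3, 37)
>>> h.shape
()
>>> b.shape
(3,)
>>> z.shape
(23, 23)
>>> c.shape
(5, 23, 3, 23)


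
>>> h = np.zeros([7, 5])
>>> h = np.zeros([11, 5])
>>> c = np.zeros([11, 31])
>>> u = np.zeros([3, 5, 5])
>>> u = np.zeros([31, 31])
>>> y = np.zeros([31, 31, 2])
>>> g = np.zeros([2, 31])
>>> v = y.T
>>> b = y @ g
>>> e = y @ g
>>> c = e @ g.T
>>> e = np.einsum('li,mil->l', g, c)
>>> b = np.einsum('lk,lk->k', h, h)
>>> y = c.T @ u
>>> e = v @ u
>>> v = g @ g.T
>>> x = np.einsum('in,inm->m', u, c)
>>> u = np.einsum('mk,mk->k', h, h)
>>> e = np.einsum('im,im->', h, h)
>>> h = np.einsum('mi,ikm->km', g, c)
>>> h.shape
(31, 2)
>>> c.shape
(31, 31, 2)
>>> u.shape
(5,)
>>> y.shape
(2, 31, 31)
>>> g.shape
(2, 31)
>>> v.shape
(2, 2)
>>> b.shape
(5,)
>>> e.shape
()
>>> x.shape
(2,)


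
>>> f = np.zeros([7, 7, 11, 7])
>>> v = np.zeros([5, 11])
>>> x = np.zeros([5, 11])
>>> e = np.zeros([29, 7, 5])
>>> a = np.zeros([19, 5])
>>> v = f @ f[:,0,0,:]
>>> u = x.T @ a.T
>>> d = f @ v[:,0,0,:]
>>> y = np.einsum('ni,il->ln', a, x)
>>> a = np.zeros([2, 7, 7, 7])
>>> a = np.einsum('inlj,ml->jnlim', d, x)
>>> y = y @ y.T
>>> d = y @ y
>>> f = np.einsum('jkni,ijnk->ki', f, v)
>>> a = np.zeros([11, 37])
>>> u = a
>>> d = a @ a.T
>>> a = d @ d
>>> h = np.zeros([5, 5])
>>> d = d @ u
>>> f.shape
(7, 7)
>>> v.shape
(7, 7, 11, 7)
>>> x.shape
(5, 11)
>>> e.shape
(29, 7, 5)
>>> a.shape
(11, 11)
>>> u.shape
(11, 37)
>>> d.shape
(11, 37)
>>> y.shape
(11, 11)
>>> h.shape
(5, 5)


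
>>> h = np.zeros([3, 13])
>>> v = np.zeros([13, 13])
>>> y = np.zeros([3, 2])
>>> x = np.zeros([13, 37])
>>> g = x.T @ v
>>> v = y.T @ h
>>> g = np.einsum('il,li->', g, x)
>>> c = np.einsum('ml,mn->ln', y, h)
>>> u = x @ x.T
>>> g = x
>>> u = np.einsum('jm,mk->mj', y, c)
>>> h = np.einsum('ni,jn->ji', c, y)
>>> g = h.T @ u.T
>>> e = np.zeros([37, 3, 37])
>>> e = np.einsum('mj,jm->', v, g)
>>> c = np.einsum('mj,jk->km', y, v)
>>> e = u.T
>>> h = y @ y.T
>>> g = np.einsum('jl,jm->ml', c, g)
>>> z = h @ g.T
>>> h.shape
(3, 3)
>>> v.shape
(2, 13)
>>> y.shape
(3, 2)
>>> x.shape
(13, 37)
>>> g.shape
(2, 3)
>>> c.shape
(13, 3)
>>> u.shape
(2, 3)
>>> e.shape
(3, 2)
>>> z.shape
(3, 2)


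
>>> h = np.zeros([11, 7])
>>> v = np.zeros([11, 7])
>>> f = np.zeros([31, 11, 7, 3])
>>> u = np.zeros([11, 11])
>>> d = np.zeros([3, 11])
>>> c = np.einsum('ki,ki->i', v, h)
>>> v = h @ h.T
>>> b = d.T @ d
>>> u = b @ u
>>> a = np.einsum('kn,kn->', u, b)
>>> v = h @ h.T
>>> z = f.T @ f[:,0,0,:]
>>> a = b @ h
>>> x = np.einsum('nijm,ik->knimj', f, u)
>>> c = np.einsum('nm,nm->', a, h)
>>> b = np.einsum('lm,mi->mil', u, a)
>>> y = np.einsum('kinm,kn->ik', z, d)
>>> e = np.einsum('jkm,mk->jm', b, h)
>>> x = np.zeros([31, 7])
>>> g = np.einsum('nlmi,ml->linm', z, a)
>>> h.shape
(11, 7)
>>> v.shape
(11, 11)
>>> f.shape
(31, 11, 7, 3)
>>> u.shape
(11, 11)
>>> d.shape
(3, 11)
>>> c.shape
()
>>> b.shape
(11, 7, 11)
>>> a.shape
(11, 7)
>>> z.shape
(3, 7, 11, 3)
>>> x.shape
(31, 7)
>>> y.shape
(7, 3)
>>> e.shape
(11, 11)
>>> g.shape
(7, 3, 3, 11)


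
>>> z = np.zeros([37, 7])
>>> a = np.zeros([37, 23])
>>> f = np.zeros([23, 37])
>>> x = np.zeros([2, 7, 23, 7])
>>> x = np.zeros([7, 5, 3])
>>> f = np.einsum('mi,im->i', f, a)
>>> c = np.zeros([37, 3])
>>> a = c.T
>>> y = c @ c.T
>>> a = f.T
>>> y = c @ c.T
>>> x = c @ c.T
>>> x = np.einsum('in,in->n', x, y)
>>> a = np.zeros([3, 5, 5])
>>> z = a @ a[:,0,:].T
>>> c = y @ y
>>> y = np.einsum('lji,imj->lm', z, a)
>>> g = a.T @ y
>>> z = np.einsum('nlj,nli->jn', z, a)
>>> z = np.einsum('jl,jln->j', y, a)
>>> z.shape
(3,)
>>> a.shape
(3, 5, 5)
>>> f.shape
(37,)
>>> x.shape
(37,)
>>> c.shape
(37, 37)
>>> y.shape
(3, 5)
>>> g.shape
(5, 5, 5)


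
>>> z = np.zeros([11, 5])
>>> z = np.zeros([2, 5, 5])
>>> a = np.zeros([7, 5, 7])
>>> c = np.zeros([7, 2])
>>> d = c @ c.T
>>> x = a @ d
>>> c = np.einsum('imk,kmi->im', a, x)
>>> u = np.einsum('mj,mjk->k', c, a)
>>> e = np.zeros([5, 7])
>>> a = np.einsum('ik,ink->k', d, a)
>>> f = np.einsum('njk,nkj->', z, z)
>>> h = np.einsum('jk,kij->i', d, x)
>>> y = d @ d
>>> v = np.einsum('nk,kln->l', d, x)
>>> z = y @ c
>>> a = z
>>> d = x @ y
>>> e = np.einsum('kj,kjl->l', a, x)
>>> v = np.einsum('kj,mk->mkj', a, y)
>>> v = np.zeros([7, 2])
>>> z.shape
(7, 5)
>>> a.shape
(7, 5)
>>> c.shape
(7, 5)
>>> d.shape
(7, 5, 7)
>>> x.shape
(7, 5, 7)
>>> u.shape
(7,)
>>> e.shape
(7,)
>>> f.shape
()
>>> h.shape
(5,)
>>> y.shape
(7, 7)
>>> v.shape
(7, 2)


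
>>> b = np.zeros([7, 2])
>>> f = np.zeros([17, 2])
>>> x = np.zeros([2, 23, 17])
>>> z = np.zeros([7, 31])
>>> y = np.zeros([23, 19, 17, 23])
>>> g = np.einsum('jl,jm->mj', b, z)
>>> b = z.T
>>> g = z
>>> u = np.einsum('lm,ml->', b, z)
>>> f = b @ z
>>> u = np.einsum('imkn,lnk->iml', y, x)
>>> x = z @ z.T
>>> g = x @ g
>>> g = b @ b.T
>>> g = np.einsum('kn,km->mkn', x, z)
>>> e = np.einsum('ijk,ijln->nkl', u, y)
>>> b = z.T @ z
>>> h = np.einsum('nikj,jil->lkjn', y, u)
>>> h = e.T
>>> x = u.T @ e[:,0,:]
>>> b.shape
(31, 31)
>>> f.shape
(31, 31)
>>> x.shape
(2, 19, 17)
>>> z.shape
(7, 31)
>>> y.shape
(23, 19, 17, 23)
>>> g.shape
(31, 7, 7)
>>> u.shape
(23, 19, 2)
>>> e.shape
(23, 2, 17)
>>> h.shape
(17, 2, 23)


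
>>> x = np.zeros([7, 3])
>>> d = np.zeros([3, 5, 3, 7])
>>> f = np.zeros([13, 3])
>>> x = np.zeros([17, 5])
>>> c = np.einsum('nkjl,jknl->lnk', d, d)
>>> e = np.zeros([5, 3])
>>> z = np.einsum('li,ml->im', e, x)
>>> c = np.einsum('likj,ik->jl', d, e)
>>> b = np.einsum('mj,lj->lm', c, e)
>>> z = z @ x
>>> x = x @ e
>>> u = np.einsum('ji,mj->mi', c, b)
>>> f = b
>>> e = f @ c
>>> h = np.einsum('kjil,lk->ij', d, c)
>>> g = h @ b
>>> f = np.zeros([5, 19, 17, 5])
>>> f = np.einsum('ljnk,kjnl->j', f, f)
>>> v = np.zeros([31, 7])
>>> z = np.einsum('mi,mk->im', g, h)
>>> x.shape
(17, 3)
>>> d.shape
(3, 5, 3, 7)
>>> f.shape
(19,)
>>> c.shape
(7, 3)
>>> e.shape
(5, 3)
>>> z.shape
(7, 3)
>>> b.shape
(5, 7)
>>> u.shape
(5, 3)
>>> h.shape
(3, 5)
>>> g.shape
(3, 7)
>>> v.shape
(31, 7)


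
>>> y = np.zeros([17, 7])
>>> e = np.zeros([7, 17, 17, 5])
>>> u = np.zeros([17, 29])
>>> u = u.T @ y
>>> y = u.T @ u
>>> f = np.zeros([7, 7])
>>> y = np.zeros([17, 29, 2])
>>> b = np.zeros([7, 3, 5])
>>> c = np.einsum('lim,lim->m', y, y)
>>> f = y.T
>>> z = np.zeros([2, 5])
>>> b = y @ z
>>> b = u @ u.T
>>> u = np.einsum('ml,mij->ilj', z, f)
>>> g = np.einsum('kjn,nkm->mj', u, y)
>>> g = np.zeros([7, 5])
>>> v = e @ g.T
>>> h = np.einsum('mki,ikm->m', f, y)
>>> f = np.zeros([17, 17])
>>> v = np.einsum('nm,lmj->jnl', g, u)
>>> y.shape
(17, 29, 2)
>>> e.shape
(7, 17, 17, 5)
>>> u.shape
(29, 5, 17)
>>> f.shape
(17, 17)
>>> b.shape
(29, 29)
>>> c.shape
(2,)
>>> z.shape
(2, 5)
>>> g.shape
(7, 5)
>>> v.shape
(17, 7, 29)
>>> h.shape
(2,)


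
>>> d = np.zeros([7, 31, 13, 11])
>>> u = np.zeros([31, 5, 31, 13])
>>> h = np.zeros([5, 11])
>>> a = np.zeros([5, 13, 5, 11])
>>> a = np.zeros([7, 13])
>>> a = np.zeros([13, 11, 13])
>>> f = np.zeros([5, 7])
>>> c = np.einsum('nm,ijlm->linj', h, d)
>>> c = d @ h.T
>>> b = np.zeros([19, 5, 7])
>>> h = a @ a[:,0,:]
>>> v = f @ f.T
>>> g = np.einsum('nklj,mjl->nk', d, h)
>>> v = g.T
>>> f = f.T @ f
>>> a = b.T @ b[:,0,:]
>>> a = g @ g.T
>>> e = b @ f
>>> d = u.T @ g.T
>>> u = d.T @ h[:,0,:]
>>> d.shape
(13, 31, 5, 7)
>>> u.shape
(7, 5, 31, 13)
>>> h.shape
(13, 11, 13)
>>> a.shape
(7, 7)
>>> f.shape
(7, 7)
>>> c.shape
(7, 31, 13, 5)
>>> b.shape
(19, 5, 7)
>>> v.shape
(31, 7)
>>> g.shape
(7, 31)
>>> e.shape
(19, 5, 7)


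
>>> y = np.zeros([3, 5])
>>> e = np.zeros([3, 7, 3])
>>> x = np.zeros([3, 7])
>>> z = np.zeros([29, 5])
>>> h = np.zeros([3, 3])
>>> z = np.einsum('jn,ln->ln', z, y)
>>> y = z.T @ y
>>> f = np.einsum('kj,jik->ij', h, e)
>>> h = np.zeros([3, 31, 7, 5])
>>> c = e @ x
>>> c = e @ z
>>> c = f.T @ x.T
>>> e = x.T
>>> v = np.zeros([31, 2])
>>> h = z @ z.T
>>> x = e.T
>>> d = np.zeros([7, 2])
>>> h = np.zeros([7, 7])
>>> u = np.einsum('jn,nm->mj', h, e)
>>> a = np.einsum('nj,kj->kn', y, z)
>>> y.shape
(5, 5)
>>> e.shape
(7, 3)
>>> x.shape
(3, 7)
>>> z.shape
(3, 5)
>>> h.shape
(7, 7)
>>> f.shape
(7, 3)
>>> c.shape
(3, 3)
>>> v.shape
(31, 2)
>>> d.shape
(7, 2)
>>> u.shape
(3, 7)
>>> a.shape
(3, 5)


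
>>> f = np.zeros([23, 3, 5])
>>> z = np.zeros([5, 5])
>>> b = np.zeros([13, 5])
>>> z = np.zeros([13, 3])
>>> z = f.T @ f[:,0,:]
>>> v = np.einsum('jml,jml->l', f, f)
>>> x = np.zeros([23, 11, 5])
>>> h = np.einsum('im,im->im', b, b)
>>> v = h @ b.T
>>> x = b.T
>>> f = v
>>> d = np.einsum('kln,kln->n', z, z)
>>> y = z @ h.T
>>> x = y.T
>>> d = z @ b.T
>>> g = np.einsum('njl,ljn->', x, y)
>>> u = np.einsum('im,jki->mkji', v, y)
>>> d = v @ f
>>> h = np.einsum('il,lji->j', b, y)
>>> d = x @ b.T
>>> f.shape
(13, 13)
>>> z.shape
(5, 3, 5)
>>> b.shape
(13, 5)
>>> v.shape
(13, 13)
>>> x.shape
(13, 3, 5)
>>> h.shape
(3,)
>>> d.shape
(13, 3, 13)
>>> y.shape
(5, 3, 13)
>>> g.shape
()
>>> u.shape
(13, 3, 5, 13)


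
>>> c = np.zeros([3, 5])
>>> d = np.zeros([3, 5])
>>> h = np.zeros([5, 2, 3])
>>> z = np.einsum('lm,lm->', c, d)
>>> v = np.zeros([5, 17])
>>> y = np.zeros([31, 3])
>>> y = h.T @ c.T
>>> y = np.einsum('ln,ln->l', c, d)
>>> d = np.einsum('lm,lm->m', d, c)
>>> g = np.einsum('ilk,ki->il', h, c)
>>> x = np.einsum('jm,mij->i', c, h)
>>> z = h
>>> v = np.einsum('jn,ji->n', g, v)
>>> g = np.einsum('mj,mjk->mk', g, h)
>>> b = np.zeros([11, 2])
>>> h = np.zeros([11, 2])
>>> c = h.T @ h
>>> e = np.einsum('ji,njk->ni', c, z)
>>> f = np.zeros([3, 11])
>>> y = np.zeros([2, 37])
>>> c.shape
(2, 2)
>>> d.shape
(5,)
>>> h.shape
(11, 2)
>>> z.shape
(5, 2, 3)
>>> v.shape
(2,)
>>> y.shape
(2, 37)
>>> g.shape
(5, 3)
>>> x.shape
(2,)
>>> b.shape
(11, 2)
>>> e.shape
(5, 2)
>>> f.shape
(3, 11)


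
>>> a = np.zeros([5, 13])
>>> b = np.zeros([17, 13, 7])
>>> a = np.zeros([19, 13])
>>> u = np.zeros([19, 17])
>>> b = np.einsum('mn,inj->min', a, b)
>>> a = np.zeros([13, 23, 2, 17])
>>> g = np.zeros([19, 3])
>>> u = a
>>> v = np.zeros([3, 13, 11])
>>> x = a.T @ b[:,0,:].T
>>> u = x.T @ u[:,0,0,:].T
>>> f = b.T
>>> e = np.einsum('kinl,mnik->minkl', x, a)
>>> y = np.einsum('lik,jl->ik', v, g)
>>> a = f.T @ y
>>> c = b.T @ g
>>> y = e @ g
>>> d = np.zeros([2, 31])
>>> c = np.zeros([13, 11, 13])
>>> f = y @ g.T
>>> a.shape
(19, 17, 11)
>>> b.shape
(19, 17, 13)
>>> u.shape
(19, 23, 2, 13)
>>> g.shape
(19, 3)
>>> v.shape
(3, 13, 11)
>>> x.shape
(17, 2, 23, 19)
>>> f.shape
(13, 2, 23, 17, 19)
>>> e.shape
(13, 2, 23, 17, 19)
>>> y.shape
(13, 2, 23, 17, 3)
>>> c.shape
(13, 11, 13)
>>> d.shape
(2, 31)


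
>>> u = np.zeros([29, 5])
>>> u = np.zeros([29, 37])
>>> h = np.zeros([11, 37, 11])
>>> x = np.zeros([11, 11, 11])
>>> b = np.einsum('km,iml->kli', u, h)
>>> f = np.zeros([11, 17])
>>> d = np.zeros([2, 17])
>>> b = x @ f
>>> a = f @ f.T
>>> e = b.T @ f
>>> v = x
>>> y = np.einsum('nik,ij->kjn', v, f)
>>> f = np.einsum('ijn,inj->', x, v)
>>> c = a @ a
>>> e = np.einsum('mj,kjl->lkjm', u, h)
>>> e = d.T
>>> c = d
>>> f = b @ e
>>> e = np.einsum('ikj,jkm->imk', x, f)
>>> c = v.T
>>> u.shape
(29, 37)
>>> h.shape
(11, 37, 11)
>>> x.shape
(11, 11, 11)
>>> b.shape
(11, 11, 17)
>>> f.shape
(11, 11, 2)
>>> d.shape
(2, 17)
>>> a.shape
(11, 11)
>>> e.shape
(11, 2, 11)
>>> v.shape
(11, 11, 11)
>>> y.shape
(11, 17, 11)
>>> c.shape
(11, 11, 11)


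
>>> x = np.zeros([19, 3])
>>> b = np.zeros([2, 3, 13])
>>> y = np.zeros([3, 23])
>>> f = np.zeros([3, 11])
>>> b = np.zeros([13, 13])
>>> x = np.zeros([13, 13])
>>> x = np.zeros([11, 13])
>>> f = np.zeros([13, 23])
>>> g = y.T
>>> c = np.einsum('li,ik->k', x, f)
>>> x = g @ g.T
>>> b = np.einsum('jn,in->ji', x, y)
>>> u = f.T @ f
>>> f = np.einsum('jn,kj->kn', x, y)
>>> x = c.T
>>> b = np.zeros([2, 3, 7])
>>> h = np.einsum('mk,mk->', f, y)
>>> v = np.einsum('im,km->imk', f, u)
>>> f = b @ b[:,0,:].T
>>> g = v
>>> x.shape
(23,)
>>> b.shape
(2, 3, 7)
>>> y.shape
(3, 23)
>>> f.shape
(2, 3, 2)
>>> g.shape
(3, 23, 23)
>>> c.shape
(23,)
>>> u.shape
(23, 23)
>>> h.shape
()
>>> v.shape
(3, 23, 23)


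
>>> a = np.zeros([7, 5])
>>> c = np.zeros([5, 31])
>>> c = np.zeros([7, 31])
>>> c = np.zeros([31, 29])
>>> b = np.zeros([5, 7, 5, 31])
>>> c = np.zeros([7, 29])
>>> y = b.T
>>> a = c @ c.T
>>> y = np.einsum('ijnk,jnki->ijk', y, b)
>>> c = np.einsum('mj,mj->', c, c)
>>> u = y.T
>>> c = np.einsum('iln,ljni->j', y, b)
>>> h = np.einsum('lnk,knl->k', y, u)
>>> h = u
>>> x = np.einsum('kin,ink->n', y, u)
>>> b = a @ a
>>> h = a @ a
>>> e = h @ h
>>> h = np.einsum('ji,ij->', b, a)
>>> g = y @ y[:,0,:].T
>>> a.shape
(7, 7)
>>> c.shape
(7,)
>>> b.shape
(7, 7)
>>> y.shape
(31, 5, 5)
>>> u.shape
(5, 5, 31)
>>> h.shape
()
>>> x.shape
(5,)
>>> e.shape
(7, 7)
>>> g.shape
(31, 5, 31)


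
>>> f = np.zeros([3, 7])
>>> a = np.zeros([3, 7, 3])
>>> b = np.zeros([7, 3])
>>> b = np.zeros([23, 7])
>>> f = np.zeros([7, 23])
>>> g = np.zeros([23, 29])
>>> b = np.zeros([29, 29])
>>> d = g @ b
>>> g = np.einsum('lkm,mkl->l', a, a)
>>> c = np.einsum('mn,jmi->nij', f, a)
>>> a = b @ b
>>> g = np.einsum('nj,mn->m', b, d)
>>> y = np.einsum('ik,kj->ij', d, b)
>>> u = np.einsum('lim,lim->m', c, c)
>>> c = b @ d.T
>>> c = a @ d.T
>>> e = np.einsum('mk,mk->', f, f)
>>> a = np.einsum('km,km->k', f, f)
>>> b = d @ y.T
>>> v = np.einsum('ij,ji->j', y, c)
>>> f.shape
(7, 23)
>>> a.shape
(7,)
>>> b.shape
(23, 23)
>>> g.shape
(23,)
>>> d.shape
(23, 29)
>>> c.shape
(29, 23)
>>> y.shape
(23, 29)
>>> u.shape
(3,)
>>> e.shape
()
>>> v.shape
(29,)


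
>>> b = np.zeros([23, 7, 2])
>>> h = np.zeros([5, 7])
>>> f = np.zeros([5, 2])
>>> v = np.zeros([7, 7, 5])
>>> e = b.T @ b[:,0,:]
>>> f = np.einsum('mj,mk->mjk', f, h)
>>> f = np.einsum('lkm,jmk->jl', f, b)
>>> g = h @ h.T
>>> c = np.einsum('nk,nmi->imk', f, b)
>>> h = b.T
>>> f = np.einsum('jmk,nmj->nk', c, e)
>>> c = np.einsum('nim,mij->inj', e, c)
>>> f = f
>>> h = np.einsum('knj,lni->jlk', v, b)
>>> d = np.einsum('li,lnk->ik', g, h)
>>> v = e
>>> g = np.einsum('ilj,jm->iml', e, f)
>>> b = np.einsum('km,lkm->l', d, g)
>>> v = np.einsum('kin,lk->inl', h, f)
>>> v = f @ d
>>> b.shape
(2,)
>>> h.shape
(5, 23, 7)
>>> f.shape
(2, 5)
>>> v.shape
(2, 7)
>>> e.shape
(2, 7, 2)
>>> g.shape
(2, 5, 7)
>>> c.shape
(7, 2, 5)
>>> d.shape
(5, 7)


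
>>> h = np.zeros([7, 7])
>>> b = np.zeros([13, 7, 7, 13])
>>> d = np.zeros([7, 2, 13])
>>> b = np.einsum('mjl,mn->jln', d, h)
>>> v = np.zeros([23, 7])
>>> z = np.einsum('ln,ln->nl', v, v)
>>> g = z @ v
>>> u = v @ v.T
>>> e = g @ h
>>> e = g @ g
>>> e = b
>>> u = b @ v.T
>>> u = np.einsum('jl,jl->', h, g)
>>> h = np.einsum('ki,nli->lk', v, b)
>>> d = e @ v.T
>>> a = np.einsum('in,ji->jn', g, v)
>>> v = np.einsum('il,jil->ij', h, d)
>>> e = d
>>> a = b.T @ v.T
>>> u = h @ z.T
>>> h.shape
(13, 23)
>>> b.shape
(2, 13, 7)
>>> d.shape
(2, 13, 23)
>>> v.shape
(13, 2)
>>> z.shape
(7, 23)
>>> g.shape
(7, 7)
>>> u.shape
(13, 7)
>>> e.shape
(2, 13, 23)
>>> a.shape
(7, 13, 13)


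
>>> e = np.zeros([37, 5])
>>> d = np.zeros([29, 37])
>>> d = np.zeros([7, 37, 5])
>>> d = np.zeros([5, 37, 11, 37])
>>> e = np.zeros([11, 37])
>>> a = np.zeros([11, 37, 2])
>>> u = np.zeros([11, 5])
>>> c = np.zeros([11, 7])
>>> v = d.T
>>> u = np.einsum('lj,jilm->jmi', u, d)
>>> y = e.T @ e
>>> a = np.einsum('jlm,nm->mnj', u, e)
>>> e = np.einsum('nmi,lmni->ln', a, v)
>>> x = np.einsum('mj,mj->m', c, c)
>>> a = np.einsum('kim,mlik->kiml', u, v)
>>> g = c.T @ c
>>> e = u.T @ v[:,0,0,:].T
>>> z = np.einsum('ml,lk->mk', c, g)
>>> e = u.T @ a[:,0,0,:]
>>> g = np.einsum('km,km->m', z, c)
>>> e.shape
(37, 37, 11)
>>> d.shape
(5, 37, 11, 37)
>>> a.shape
(5, 37, 37, 11)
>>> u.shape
(5, 37, 37)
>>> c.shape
(11, 7)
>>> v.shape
(37, 11, 37, 5)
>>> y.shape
(37, 37)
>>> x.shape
(11,)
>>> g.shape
(7,)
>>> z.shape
(11, 7)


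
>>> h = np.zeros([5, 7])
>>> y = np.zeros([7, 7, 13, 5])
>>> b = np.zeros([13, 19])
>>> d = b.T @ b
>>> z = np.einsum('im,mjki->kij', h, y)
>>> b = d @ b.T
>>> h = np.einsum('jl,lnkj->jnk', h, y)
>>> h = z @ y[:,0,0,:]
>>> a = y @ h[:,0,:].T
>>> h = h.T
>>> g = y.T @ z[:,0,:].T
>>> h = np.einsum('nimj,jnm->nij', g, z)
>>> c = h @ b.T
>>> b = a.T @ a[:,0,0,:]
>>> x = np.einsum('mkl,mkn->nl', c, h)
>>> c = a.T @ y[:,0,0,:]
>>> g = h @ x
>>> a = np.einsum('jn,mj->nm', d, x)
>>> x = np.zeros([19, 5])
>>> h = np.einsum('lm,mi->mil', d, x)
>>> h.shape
(19, 5, 19)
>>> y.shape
(7, 7, 13, 5)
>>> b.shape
(13, 13, 7, 13)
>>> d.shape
(19, 19)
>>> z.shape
(13, 5, 7)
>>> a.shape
(19, 13)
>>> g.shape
(5, 13, 19)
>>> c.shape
(13, 13, 7, 5)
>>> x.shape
(19, 5)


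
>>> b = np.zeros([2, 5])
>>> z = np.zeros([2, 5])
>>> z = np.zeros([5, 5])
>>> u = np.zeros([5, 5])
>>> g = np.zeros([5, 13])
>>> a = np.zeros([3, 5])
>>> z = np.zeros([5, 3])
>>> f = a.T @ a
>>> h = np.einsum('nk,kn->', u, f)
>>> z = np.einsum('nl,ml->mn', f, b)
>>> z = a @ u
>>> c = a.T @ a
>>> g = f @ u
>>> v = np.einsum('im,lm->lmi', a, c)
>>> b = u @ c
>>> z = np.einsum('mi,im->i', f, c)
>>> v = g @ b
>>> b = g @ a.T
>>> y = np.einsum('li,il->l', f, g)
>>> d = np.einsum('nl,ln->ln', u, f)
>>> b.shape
(5, 3)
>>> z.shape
(5,)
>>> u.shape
(5, 5)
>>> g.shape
(5, 5)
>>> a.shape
(3, 5)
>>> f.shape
(5, 5)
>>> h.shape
()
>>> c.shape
(5, 5)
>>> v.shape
(5, 5)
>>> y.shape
(5,)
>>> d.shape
(5, 5)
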